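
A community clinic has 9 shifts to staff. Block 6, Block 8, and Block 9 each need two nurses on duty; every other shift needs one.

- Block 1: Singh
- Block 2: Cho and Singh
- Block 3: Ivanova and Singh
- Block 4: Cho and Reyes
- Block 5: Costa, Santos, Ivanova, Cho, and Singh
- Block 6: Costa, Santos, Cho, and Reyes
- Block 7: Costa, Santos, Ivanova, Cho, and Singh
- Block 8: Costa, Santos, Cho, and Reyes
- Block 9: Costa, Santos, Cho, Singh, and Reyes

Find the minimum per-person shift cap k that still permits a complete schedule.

2

With 6 nurses and 12 worker-slots to fill, someone must work at least ⌈12/6⌉ = 2 shifts, so k ≥ 2.
k = 2 works: Block 1→Singh, Block 2→Cho, Block 3→Ivanova, Block 4→Cho, Block 5→Costa, Block 6→Costa+Santos, Block 7→Ivanova, Block 8→Santos+Reyes, Block 9→Singh+Reyes.
Loads: Costa 2, Santos 2, Ivanova 2, Cho 2, Singh 2, Reyes 2 — all ≤ 2.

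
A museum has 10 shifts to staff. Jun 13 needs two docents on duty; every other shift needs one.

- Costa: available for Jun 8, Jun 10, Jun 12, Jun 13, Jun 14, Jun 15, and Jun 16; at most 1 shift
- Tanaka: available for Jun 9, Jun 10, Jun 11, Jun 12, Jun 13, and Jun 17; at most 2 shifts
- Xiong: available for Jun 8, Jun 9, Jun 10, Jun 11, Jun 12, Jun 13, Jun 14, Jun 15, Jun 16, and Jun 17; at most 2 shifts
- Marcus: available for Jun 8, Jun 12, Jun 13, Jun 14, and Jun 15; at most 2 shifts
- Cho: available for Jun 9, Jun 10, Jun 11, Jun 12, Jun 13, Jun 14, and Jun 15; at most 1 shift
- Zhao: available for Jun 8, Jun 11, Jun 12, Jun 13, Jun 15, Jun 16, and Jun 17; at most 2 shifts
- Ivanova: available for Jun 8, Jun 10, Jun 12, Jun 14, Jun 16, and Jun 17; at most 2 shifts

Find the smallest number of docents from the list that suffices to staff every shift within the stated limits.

11 slots to fill and no one can take more than 2, so at least ⌈11/2⌉ = 6 docents are needed.
Costa, Tanaka, Xiong, Marcus, Zhao, and Ivanova alone can cover everything: Jun 8→Marcus, Jun 9→Tanaka, Jun 10→Costa, Jun 11→Tanaka, Jun 12→Ivanova, Jun 13→Marcus+Zhao, Jun 14→Xiong, Jun 15→Xiong, Jun 16→Zhao, Jun 17→Ivanova.

6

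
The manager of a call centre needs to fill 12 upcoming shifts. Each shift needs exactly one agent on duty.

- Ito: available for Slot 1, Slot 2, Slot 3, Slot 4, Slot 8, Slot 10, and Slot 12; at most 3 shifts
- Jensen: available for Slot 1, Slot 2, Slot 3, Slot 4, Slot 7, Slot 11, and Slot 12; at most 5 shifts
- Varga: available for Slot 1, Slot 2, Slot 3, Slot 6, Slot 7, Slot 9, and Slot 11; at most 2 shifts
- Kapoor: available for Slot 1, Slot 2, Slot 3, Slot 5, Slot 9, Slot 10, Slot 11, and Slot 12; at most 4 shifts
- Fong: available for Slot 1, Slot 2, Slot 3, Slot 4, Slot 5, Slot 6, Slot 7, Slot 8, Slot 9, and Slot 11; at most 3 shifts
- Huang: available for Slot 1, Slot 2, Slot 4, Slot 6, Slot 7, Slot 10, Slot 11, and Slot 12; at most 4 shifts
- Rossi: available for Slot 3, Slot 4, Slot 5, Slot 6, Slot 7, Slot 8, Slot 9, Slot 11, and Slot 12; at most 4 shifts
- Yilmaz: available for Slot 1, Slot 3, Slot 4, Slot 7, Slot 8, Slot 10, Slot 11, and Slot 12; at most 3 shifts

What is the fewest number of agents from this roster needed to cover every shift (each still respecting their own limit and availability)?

3

12 slots to fill and no one can take more than 5, so at least ⌈12/5⌉ = 3 agents are needed.
Ito, Jensen, and Rossi alone can cover everything: Slot 1→Ito, Slot 2→Ito, Slot 3→Jensen, Slot 4→Jensen, Slot 5→Rossi, Slot 6→Rossi, Slot 7→Jensen, Slot 8→Rossi, Slot 9→Rossi, Slot 10→Ito, Slot 11→Jensen, Slot 12→Jensen.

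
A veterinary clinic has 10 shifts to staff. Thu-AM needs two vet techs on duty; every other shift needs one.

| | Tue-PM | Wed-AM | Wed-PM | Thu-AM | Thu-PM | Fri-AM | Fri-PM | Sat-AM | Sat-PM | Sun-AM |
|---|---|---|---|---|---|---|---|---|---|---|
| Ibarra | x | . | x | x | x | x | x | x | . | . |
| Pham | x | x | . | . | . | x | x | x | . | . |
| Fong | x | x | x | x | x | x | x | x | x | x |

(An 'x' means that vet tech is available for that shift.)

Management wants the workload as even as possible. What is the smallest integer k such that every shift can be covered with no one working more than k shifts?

With 3 vet techs and 11 worker-slots to fill, someone must work at least ⌈11/3⌉ = 4 shifts, so k ≥ 4.
k = 4 works: Tue-PM→Ibarra, Wed-AM→Pham, Wed-PM→Ibarra, Thu-AM→Ibarra+Fong, Thu-PM→Ibarra, Fri-AM→Pham, Fri-PM→Pham, Sat-AM→Pham, Sat-PM→Fong, Sun-AM→Fong.
Loads: Ibarra 4, Pham 4, Fong 3 — all ≤ 4.

4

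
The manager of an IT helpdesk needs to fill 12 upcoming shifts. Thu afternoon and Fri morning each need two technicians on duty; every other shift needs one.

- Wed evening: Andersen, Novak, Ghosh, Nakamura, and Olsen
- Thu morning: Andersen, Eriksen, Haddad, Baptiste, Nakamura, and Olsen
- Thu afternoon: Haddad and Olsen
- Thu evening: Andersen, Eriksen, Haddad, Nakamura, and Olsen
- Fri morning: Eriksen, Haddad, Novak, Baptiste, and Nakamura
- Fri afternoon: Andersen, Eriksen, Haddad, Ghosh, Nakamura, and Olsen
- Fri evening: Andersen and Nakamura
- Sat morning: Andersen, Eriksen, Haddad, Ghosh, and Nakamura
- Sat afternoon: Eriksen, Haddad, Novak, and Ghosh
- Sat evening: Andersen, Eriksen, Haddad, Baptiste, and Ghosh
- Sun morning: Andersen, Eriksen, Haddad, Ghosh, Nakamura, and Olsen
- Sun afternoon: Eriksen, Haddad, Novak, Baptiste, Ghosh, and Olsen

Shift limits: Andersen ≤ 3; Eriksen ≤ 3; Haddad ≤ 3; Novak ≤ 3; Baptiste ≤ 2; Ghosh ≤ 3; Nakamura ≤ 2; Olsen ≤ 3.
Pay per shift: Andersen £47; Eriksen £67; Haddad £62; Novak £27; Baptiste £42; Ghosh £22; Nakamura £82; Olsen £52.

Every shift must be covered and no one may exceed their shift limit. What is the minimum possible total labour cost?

Thu afternoon can only be covered by Haddad and Olsen, so that assignment is forced.
Picking the cheapest available technician for each shift independently would cost £473, but that ignores the shift limits.
An optimal schedule: Wed evening→Novak, Thu morning→Baptiste, Thu afternoon→Olsen+Haddad, Thu evening→Andersen, Fri morning→Novak+Baptiste, Fri afternoon→Andersen, Fri evening→Andersen, Sat morning→Ghosh, Sat afternoon→Ghosh, Sat evening→Ghosh, Sun morning→Olsen, Sun afternoon→Novak.
Total: 27 + 42 + 52 + 62 + 47 + 27 + 42 + 47 + 47 + 22 + 22 + 22 + 52 + 27 = £538.

£538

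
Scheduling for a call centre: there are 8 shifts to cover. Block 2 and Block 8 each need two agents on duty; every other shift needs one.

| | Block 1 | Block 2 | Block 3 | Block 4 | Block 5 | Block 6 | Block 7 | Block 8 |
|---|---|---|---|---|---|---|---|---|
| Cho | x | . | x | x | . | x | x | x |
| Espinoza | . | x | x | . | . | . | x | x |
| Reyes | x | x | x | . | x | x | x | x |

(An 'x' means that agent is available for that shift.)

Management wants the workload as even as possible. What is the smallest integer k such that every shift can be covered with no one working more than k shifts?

With 3 agents and 10 worker-slots to fill, someone must work at least ⌈10/3⌉ = 4 shifts, so k ≥ 4.
k = 4 works: Block 1→Cho, Block 2→Espinoza+Reyes, Block 3→Cho, Block 4→Cho, Block 5→Reyes, Block 6→Cho, Block 7→Espinoza, Block 8→Espinoza+Reyes.
Loads: Cho 4, Espinoza 3, Reyes 3 — all ≤ 4.

4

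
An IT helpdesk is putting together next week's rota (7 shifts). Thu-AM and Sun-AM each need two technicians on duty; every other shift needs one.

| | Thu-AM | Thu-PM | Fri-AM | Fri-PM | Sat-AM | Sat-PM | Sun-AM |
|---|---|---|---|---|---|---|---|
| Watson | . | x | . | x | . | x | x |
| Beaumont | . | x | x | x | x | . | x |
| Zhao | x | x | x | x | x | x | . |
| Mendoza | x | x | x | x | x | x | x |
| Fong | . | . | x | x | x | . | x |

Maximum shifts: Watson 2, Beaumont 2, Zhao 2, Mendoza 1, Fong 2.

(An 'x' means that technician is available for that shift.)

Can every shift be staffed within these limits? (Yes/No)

Yes

Thu-AM can only be covered by Zhao and Mendoza, so that assignment is forced.
One valid schedule: Thu-AM→Zhao+Mendoza, Thu-PM→Watson, Fri-AM→Beaumont, Fri-PM→Fong, Sat-AM→Zhao, Sat-PM→Watson, Sun-AM→Beaumont+Fong.
Loads: Watson 2/2, Beaumont 2/2, Zhao 2/2, Mendoza 1/1, Fong 2/2 — all within limits.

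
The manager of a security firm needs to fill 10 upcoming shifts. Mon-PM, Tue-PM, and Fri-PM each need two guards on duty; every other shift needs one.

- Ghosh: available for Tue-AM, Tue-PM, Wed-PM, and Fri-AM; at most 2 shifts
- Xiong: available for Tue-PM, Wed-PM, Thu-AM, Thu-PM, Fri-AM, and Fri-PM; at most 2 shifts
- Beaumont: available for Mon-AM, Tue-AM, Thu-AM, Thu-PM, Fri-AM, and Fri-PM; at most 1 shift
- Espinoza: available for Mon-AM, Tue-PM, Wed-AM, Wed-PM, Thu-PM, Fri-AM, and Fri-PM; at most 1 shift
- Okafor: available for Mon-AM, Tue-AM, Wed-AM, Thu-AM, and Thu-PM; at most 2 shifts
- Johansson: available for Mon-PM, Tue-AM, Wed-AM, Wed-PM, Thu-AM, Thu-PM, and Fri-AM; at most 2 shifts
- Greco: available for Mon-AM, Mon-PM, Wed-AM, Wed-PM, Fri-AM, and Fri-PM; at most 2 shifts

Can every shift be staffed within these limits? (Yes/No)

No

Total capacity is 2+2+1+1+2+2+2 = 12 but 13 worker-slots are needed — infeasible.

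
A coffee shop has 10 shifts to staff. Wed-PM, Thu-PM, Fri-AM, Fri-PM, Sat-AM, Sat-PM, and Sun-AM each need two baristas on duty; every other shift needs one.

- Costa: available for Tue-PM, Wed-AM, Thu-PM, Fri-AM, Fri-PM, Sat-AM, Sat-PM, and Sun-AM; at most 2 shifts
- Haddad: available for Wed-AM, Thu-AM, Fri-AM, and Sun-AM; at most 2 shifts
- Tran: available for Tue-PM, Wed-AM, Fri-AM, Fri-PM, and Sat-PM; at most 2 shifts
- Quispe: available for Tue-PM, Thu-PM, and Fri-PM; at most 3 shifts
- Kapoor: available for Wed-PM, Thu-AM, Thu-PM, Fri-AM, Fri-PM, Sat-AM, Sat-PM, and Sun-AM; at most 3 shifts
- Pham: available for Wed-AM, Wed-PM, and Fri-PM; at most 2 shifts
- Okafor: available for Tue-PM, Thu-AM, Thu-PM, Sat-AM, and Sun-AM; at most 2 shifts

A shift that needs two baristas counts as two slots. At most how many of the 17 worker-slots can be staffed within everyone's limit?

Total capacity across all baristas is 2+2+2+3+3+2+2 = 16, and 17 slots are needed, so at most 16 can be filled.
An assignment achieving 16: Tue-PM→Quispe, Wed-AM→Haddad, Wed-PM→Kapoor+Pham, Thu-AM→Haddad, Thu-PM→Quispe+Okafor, Fri-AM→Tran+Kapoor, Fri-PM→Quispe+Pham, Sat-AM→Costa+Kapoor, Sat-PM→Costa+Tran, Sun-AM→Okafor.
Loads: Costa 2/2, Haddad 2/2, Tran 2/2, Quispe 3/3, Kapoor 3/3, Pham 2/2, Okafor 2/2.

16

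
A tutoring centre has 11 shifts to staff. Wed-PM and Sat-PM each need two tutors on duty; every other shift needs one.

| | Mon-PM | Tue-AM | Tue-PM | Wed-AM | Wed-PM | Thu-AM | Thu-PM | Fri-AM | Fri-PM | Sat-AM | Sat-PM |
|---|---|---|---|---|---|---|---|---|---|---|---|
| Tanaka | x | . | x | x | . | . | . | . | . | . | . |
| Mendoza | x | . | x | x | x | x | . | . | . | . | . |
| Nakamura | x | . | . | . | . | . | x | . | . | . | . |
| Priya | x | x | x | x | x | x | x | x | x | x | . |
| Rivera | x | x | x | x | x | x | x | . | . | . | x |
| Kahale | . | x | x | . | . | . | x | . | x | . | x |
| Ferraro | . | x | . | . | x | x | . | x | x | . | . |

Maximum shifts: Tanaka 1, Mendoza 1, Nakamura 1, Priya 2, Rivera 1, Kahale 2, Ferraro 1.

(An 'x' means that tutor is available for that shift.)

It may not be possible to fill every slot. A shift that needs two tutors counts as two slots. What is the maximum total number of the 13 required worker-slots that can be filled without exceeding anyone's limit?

Total capacity across all tutors is 1+1+1+2+1+2+1 = 9, and 13 slots are needed, so at most 9 can be filled.
An assignment achieving 9: Tue-AM→Ferraro, Wed-AM→Tanaka, Wed-PM→Mendoza, Thu-PM→Nakamura, Fri-AM→Priya, Fri-PM→Kahale, Sat-AM→Priya, Sat-PM→Rivera+Kahale.
Loads: Tanaka 1/1, Mendoza 1/1, Nakamura 1/1, Priya 2/2, Rivera 1/1, Kahale 2/2, Ferraro 1/1.

9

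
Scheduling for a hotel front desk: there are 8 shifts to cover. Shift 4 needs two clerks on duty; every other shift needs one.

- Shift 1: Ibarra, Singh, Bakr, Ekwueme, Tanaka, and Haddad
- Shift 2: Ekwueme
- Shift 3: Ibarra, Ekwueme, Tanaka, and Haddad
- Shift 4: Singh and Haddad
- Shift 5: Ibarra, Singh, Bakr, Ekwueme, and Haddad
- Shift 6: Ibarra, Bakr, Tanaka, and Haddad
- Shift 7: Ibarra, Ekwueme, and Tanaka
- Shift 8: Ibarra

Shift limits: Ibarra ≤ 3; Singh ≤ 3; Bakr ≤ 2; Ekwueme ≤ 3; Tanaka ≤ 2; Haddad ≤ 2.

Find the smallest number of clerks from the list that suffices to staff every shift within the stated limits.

4

9 slots to fill and no one can take more than 3, so at least ⌈9/3⌉ = 3 clerks are needed.
Shifts {Shift 2, Shift 4, Shift 8} need 4 slots, but among the clerks available for them (Ibarra, Singh, Ekwueme, and Haddad) any 3 together supply at most 3. So 3 clerks are not enough.
Ibarra, Singh, Ekwueme, and Haddad alone can cover everything: Shift 1→Singh, Shift 2→Ekwueme, Shift 3→Ekwueme, Shift 4→Singh+Haddad, Shift 5→Singh, Shift 6→Ibarra, Shift 7→Ibarra, Shift 8→Ibarra.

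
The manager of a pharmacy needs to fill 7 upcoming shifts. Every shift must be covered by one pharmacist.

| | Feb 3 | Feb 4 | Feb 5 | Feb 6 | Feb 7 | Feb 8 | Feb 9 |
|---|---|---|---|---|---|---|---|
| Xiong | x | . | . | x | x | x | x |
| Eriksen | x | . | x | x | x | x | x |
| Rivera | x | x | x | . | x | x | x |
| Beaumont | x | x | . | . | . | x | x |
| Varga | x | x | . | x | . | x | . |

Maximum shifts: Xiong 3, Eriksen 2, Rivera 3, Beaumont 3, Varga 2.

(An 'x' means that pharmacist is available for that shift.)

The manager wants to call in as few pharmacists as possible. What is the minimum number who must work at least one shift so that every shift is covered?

7 slots to fill and no one can take more than 3, so at least ⌈7/3⌉ = 3 pharmacists are needed.
Xiong, Eriksen, and Rivera alone can cover everything: Feb 3→Xiong, Feb 4→Rivera, Feb 5→Eriksen, Feb 6→Xiong, Feb 7→Xiong, Feb 8→Eriksen, Feb 9→Rivera.

3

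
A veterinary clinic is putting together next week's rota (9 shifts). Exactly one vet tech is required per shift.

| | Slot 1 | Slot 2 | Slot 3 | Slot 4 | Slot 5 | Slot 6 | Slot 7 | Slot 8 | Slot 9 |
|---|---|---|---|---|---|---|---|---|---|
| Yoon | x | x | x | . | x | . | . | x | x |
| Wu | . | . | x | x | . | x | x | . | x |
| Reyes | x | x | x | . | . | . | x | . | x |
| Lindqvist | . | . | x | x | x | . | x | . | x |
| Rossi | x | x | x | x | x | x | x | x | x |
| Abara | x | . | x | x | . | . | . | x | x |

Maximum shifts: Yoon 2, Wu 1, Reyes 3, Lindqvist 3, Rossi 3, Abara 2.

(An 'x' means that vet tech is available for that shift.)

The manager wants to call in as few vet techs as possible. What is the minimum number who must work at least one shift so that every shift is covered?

9 slots to fill and no one can take more than 3, so at least ⌈9/3⌉ = 3 vet techs are needed.
Reyes, Lindqvist, and Rossi alone can cover everything: Slot 1→Reyes, Slot 2→Reyes, Slot 3→Reyes, Slot 4→Lindqvist, Slot 5→Lindqvist, Slot 6→Rossi, Slot 7→Lindqvist, Slot 8→Rossi, Slot 9→Rossi.

3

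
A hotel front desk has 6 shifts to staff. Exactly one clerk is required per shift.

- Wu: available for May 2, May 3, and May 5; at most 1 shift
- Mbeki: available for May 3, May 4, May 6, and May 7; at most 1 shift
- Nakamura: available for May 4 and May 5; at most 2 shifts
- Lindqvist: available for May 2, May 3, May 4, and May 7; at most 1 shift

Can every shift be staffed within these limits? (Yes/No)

Shifts {May 2, May 3, May 6, May 7} need 4 worker-slots in total, but the clerks available for any of those shifts (Wu, Mbeki, and Lindqvist) can supply at most 3 among them. So no valid schedule exists.

No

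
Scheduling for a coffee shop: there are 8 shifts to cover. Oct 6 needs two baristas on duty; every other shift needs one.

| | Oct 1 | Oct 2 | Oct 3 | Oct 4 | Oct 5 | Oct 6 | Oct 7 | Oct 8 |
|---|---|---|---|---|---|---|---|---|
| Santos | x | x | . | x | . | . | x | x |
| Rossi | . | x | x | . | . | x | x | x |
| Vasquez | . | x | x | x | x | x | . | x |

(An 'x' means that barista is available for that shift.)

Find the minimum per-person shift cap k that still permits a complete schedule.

3

With 3 baristas and 9 worker-slots to fill, someone must work at least ⌈9/3⌉ = 3 shifts, so k ≥ 3.
k = 3 works: Oct 1→Santos, Oct 2→Rossi, Oct 3→Rossi, Oct 4→Santos, Oct 5→Vasquez, Oct 6→Rossi+Vasquez, Oct 7→Santos, Oct 8→Vasquez.
Loads: Santos 3, Rossi 3, Vasquez 3 — all ≤ 3.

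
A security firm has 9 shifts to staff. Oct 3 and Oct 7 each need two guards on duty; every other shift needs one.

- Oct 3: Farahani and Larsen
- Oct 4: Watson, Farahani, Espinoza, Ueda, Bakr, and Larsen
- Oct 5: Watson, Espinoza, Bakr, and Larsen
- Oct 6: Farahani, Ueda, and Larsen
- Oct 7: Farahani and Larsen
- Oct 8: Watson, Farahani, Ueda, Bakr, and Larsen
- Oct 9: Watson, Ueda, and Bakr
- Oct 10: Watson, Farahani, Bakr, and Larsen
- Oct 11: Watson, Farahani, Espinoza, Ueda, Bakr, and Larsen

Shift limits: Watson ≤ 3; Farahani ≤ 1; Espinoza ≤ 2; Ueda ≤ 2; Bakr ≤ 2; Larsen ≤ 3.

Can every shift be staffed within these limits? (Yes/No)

Total capacity is 13 and 11 slots are needed, so capacity alone doesn't rule it out.
Shifts {Oct 3, Oct 7} need 4 worker-slots in total, but the guards available for any of those shifts (Farahani and Larsen) can supply at most 3 among them. So no valid schedule exists.

No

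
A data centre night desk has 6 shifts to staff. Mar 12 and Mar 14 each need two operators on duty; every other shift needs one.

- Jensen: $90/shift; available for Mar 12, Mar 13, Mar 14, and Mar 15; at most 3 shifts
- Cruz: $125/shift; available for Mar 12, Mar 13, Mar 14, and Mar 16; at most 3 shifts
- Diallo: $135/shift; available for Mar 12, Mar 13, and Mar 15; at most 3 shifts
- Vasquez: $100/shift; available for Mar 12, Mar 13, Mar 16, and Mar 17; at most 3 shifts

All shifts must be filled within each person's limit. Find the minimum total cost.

$820

Mar 14 can only be covered by Jensen and Cruz, so that assignment is forced.
Mar 17 can only be covered by Vasquez, so that assignment is forced.
Picking the cheapest available operator for each shift independently would cost $785, but that ignores the shift limits.
An optimal schedule: Mar 12→Vasquez+Cruz, Mar 13→Jensen, Mar 14→Jensen+Cruz, Mar 15→Jensen, Mar 16→Vasquez, Mar 17→Vasquez.
Total: 100 + 125 + 90 + 90 + 125 + 90 + 100 + 100 = $820.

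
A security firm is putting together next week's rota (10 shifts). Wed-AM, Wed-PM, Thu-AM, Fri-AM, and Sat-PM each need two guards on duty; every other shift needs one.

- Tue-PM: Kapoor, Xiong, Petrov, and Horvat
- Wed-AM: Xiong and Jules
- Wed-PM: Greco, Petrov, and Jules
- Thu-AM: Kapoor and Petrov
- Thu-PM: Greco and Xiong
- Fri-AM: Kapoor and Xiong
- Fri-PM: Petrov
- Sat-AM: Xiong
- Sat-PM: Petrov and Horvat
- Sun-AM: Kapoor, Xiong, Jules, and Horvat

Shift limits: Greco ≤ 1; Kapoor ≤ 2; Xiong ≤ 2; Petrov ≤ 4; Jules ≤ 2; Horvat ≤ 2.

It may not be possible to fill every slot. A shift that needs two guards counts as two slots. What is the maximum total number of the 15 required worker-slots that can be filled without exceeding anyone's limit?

13

Total capacity across all guards is 1+2+2+4+2+2 = 13, and 15 slots are needed, so at most 13 can be filled.
An assignment achieving 13: Tue-PM→Horvat, Wed-AM→Xiong+Jules, Wed-PM→Petrov+Jules, Thu-AM→Kapoor+Petrov, Thu-PM→Greco, Fri-AM→Kapoor, Fri-PM→Petrov, Sat-AM→Xiong, Sat-PM→Petrov+Horvat.
Loads: Greco 1/1, Kapoor 2/2, Xiong 2/2, Petrov 4/4, Jules 2/2, Horvat 2/2.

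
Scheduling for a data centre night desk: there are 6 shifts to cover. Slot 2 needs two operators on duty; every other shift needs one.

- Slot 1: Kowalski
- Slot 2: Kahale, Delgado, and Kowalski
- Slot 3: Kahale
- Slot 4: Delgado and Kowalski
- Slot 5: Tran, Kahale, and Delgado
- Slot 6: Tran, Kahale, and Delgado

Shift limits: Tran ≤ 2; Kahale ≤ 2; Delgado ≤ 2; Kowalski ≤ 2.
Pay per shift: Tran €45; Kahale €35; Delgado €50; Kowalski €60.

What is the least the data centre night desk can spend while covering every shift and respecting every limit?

Slot 1 can only be covered by Kowalski, so that assignment is forced.
Slot 3 can only be covered by Kahale, so that assignment is forced.
Picking the cheapest available operator for each shift independently would cost €300, but that ignores the shift limits.
An optimal schedule: Slot 1→Kowalski, Slot 2→Kahale+Delgado, Slot 3→Kahale, Slot 4→Delgado, Slot 5→Tran, Slot 6→Tran.
Total: 60 + 35 + 50 + 35 + 50 + 45 + 45 = €320.

€320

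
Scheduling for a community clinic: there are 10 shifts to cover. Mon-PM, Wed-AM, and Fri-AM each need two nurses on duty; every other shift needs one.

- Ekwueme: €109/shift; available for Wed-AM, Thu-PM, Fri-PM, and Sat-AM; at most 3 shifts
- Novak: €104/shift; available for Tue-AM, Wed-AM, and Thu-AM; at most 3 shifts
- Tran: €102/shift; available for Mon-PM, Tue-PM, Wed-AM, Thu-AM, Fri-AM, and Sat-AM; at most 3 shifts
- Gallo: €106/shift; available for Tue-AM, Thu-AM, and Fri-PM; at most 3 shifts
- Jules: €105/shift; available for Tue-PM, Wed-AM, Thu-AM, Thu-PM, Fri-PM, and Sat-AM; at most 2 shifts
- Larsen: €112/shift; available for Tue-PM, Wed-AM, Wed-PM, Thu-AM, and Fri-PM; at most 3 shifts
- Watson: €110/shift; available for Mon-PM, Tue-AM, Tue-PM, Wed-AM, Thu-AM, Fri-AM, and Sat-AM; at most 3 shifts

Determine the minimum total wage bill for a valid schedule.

Mon-PM can only be covered by Tran and Watson, so that assignment is forced.
Wed-PM can only be covered by Larsen, so that assignment is forced.
Fri-AM can only be covered by Tran and Watson, so that assignment is forced.
Picking the cheapest available nurse for each shift independently would cost €1362, but that ignores the shift limits.
An optimal schedule: Mon-PM→Tran+Watson, Tue-AM→Novak, Tue-PM→Tran, Wed-AM→Novak+Ekwueme, Wed-PM→Larsen, Thu-AM→Novak, Thu-PM→Jules, Fri-AM→Tran+Watson, Fri-PM→Gallo, Sat-AM→Jules.
Total: 102 + 110 + 104 + 102 + 104 + 109 + 112 + 104 + 105 + 102 + 110 + 106 + 105 = €1375.

€1375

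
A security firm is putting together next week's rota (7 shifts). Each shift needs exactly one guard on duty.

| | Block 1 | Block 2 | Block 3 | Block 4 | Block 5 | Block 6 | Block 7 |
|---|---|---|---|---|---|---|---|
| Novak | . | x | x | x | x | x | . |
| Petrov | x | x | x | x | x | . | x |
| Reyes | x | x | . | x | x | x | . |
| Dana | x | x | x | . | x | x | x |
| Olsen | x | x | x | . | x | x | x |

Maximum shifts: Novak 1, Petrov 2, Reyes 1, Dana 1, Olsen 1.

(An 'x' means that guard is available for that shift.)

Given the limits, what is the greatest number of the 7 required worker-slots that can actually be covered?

Total capacity across all guards is 1+2+1+1+1 = 6, and 7 slots are needed, so at most 6 can be filled.
An assignment achieving 6: Block 1→Petrov, Block 2→Olsen, Block 3→Dana, Block 4→Novak, Block 6→Reyes, Block 7→Petrov.
Loads: Novak 1/1, Petrov 2/2, Reyes 1/1, Dana 1/1, Olsen 1/1.

6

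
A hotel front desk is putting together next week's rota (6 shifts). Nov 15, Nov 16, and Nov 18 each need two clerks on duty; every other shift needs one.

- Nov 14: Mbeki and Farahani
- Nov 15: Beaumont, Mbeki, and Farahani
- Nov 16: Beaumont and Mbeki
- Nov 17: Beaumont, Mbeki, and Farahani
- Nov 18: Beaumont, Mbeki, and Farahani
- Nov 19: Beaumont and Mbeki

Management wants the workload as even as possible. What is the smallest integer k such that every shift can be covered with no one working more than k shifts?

3

With 3 clerks and 9 worker-slots to fill, someone must work at least ⌈9/3⌉ = 3 shifts, so k ≥ 3.
k = 3 works: Nov 14→Mbeki, Nov 15→Beaumont+Farahani, Nov 16→Beaumont+Mbeki, Nov 17→Farahani, Nov 18→Mbeki+Farahani, Nov 19→Beaumont.
Loads: Beaumont 3, Mbeki 3, Farahani 3 — all ≤ 3.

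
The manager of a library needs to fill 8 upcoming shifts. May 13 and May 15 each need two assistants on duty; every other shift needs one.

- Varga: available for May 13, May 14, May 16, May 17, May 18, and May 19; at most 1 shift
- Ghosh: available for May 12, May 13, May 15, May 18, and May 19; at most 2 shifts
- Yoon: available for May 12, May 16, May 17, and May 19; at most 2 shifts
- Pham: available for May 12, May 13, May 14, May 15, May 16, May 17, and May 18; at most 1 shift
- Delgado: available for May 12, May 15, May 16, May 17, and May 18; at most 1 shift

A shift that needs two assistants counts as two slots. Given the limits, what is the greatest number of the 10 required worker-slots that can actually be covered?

Total capacity across all assistants is 1+2+2+1+1 = 7, and 10 slots are needed, so at most 7 can be filled.
An assignment achieving 7: May 12→Yoon, May 13→Ghosh+Pham, May 14→Varga, May 15→Ghosh+Delgado, May 19→Yoon.
Loads: Varga 1/1, Ghosh 2/2, Yoon 2/2, Pham 1/1, Delgado 1/1.

7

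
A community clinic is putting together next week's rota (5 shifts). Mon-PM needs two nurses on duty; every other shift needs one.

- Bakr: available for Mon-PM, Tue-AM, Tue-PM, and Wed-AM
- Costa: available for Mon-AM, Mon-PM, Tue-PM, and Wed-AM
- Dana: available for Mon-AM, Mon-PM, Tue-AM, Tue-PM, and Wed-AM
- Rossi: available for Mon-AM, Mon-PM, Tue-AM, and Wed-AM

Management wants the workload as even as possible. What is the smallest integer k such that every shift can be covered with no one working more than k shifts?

2

With 4 nurses and 6 worker-slots to fill, someone must work at least ⌈6/4⌉ = 2 shifts, so k ≥ 2.
k = 2 works: Mon-AM→Costa, Mon-PM→Dana+Rossi, Tue-AM→Bakr, Tue-PM→Bakr, Wed-AM→Costa.
Loads: Bakr 2, Costa 2, Dana 1, Rossi 1 — all ≤ 2.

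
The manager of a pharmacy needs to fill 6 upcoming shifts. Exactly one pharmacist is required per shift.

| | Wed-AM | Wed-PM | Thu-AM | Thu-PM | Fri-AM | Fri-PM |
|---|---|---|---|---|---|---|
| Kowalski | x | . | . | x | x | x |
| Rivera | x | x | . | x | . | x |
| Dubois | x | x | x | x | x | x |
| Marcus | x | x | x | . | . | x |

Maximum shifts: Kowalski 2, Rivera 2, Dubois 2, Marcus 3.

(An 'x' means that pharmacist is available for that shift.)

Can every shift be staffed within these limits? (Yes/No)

One valid schedule: Wed-AM→Rivera, Wed-PM→Rivera, Thu-AM→Dubois, Thu-PM→Kowalski, Fri-AM→Kowalski, Fri-PM→Dubois.
Loads: Kowalski 2/2, Rivera 2/2, Dubois 2/2, Marcus 0/3 — all within limits.

Yes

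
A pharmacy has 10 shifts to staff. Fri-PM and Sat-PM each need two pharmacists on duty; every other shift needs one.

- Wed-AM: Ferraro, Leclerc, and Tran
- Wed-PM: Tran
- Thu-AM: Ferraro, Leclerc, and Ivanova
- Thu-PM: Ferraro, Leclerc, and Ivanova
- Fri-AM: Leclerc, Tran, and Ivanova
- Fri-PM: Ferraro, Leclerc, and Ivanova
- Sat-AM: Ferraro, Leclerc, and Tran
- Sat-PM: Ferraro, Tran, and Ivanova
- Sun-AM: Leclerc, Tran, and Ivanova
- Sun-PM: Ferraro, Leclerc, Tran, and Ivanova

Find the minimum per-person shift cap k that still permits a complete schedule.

With 4 pharmacists and 12 worker-slots to fill, someone must work at least ⌈12/4⌉ = 3 shifts, so k ≥ 3.
k = 3 works: Wed-AM→Ferraro, Wed-PM→Tran, Thu-AM→Ferraro, Thu-PM→Ferraro, Fri-AM→Leclerc, Fri-PM→Leclerc+Ivanova, Sat-AM→Leclerc, Sat-PM→Tran+Ivanova, Sun-AM→Tran, Sun-PM→Ivanova.
Loads: Ferraro 3, Leclerc 3, Tran 3, Ivanova 3 — all ≤ 3.

3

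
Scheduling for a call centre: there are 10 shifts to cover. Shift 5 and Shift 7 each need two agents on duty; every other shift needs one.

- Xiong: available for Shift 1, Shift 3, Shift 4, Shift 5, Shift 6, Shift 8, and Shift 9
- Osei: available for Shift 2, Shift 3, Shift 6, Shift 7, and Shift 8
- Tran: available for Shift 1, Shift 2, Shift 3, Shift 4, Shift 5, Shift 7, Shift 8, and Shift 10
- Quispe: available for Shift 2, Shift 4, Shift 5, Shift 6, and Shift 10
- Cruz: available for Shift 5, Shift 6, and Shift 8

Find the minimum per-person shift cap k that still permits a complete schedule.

With 5 agents and 12 worker-slots to fill, someone must work at least ⌈12/5⌉ = 3 shifts, so k ≥ 3.
k = 3 works: Shift 1→Xiong, Shift 2→Osei, Shift 3→Xiong, Shift 4→Tran, Shift 5→Quispe+Cruz, Shift 6→Osei, Shift 7→Osei+Tran, Shift 8→Cruz, Shift 9→Xiong, Shift 10→Tran.
Loads: Xiong 3, Osei 3, Tran 3, Quispe 1, Cruz 2 — all ≤ 3.

3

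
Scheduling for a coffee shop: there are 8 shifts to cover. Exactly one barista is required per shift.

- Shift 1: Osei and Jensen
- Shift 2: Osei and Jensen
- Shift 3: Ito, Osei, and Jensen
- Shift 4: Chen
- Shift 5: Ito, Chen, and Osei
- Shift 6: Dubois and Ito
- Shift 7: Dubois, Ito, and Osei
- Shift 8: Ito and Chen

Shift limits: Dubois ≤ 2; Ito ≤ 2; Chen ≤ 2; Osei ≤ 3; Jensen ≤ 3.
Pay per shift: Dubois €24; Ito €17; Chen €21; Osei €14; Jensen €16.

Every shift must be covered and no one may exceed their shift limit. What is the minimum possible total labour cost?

€129

Shift 4 can only be covered by Chen, so that assignment is forced.
Picking the cheapest available barista for each shift independently would cost €125, but that ignores the shift limits.
An optimal schedule: Shift 1→Osei, Shift 2→Jensen, Shift 3→Jensen, Shift 4→Chen, Shift 5→Osei, Shift 6→Ito, Shift 7→Osei, Shift 8→Ito.
Total: 14 + 16 + 16 + 21 + 14 + 17 + 14 + 17 = €129.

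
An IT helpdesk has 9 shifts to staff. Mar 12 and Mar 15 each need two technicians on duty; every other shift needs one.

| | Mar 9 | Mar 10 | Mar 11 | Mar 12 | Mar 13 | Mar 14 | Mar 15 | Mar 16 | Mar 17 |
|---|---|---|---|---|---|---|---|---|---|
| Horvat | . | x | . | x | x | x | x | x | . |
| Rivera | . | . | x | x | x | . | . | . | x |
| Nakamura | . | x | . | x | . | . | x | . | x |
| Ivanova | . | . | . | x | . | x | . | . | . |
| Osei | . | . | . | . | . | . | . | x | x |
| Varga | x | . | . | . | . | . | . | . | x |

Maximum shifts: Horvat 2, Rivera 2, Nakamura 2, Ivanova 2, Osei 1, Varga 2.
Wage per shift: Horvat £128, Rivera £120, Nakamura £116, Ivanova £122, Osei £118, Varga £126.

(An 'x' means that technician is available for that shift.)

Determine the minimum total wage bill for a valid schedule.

£1342

Mar 9 can only be covered by Varga, so that assignment is forced.
Mar 11 can only be covered by Rivera, so that assignment is forced.
Mar 15 can only be covered by Horvat and Nakamura, so that assignment is forced.
Picking the cheapest available technician for each shift independently would cost £1318, but that ignores the shift limits.
An optimal schedule: Mar 9→Varga, Mar 10→Horvat, Mar 11→Rivera, Mar 12→Nakamura+Ivanova, Mar 13→Rivera, Mar 14→Ivanova, Mar 15→Horvat+Nakamura, Mar 16→Osei, Mar 17→Varga.
Total: 126 + 128 + 120 + 116 + 122 + 120 + 122 + 128 + 116 + 118 + 126 = £1342.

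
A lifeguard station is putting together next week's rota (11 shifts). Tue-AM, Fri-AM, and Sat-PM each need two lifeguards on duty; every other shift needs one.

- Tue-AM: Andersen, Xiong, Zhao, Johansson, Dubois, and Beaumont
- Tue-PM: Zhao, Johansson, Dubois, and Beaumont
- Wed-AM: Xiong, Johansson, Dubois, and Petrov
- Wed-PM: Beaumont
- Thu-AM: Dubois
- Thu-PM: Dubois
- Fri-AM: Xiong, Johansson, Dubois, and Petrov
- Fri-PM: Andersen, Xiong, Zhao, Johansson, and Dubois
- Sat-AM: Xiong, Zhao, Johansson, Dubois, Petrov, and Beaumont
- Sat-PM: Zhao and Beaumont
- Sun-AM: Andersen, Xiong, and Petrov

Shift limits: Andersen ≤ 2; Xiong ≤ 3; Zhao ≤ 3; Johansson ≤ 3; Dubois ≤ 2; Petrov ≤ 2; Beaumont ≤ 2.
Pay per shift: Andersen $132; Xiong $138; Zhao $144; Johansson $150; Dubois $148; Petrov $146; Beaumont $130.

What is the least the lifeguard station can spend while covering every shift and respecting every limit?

$1958

Wed-PM can only be covered by Beaumont, so that assignment is forced.
Thu-AM can only be covered by Dubois, so that assignment is forced.
Thu-PM can only be covered by Dubois, so that assignment is forced.
Picking the cheapest available lifeguard for each shift independently would cost $1908, but that ignores the shift limits.
An optimal schedule: Tue-AM→Xiong+Zhao, Tue-PM→Zhao, Wed-AM→Xiong, Wed-PM→Beaumont, Thu-AM→Dubois, Thu-PM→Dubois, Fri-AM→Xiong+Petrov, Fri-PM→Andersen, Sat-AM→Petrov, Sat-PM→Beaumont+Zhao, Sun-AM→Andersen.
Total: 138 + 144 + 144 + 138 + 130 + 148 + 148 + 138 + 146 + 132 + 146 + 130 + 144 + 132 = $1958.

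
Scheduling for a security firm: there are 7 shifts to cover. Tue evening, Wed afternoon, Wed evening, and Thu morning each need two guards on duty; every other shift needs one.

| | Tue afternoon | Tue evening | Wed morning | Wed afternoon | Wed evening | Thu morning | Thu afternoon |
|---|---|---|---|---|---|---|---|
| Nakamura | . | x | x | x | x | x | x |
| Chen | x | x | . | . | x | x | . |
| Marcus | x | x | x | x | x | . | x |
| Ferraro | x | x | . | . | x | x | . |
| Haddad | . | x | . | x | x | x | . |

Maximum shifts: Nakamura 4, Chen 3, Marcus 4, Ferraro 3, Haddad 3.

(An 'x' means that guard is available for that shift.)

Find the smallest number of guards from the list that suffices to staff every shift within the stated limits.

11 slots to fill and no one can take more than 4, so at least ⌈11/4⌉ = 3 guards are needed.
Nakamura, Chen, and Marcus alone can cover everything: Tue afternoon→Chen, Tue evening→Nakamura+Marcus, Wed morning→Nakamura, Wed afternoon→Nakamura+Marcus, Wed evening→Chen+Marcus, Thu morning→Nakamura+Chen, Thu afternoon→Marcus.

3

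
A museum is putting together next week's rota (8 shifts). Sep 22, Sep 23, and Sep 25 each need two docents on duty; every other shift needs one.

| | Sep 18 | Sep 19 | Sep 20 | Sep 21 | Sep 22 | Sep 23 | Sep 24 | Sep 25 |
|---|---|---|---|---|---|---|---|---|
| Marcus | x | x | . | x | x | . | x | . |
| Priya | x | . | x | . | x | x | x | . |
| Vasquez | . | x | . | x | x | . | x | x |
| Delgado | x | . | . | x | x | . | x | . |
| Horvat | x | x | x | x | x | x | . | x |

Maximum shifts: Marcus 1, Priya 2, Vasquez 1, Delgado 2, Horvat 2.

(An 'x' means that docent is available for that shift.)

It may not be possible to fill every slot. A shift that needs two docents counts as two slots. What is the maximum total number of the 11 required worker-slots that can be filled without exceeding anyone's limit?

Total capacity across all docents is 1+2+1+2+2 = 8, and 11 slots are needed, so at most 8 can be filled.
An assignment achieving 8: Sep 18→Delgado, Sep 19→Marcus, Sep 20→Priya, Sep 21→Delgado, Sep 23→Priya+Horvat, Sep 25→Vasquez+Horvat.
Loads: Marcus 1/1, Priya 2/2, Vasquez 1/1, Delgado 2/2, Horvat 2/2.

8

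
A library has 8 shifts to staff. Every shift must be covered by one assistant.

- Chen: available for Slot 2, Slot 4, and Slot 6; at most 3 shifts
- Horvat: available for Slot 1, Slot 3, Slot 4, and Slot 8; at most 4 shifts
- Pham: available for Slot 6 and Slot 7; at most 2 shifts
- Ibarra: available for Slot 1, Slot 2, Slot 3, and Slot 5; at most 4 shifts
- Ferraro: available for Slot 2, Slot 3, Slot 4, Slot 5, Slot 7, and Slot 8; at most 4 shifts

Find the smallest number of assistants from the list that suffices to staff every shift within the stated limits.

8 slots to fill and no one can take more than 4, so at least ⌈8/4⌉ = 2 assistants are needed.
No set of 2 assistants can cover every shift (each such set leaves at least one shift with no one available or exceeds a cap).
Chen, Horvat, and Ferraro alone can cover everything: Slot 1→Horvat, Slot 2→Chen, Slot 3→Horvat, Slot 4→Chen, Slot 5→Ferraro, Slot 6→Chen, Slot 7→Ferraro, Slot 8→Horvat.

3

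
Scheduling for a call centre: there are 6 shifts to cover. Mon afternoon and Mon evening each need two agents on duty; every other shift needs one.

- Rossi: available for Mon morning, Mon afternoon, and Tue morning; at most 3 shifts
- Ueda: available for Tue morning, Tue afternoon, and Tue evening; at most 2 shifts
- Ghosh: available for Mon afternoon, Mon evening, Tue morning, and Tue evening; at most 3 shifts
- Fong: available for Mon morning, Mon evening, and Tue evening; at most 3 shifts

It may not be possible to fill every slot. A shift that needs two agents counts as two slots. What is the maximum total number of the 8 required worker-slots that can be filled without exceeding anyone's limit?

8

Total capacity across all agents is 3+2+3+3 = 11, and 8 slots are needed, so at most 8 can be filled.
An assignment achieving 8: Mon morning→Rossi, Mon afternoon→Rossi+Ghosh, Mon evening→Ghosh+Fong, Tue morning→Rossi, Tue afternoon→Ueda, Tue evening→Ueda.
Loads: Rossi 3/3, Ueda 2/2, Ghosh 2/3, Fong 1/3.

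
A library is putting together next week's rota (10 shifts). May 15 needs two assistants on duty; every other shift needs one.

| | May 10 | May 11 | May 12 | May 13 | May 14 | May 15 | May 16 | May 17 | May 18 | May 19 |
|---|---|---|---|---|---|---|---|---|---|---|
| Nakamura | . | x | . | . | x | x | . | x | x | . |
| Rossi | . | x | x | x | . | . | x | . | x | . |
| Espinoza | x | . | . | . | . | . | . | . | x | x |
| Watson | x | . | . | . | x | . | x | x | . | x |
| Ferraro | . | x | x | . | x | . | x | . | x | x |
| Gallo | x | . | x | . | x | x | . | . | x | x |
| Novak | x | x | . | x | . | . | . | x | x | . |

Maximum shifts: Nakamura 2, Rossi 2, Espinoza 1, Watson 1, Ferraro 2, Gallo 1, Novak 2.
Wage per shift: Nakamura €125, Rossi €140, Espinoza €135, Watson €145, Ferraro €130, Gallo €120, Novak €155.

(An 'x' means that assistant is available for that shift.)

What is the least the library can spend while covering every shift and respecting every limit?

May 15 can only be covered by Nakamura and Gallo, so that assignment is forced.
Picking the cheapest available assistant for each shift independently would cost €1365, but that ignores the shift limits.
An optimal schedule: May 10→Espinoza, May 11→Novak, May 12→Rossi, May 13→Rossi, May 14→Ferraro, May 15→Nakamura+Gallo, May 16→Watson, May 17→Nakamura, May 18→Novak, May 19→Ferraro.
Total: 135 + 155 + 140 + 140 + 130 + 125 + 120 + 145 + 125 + 155 + 130 = €1500.

€1500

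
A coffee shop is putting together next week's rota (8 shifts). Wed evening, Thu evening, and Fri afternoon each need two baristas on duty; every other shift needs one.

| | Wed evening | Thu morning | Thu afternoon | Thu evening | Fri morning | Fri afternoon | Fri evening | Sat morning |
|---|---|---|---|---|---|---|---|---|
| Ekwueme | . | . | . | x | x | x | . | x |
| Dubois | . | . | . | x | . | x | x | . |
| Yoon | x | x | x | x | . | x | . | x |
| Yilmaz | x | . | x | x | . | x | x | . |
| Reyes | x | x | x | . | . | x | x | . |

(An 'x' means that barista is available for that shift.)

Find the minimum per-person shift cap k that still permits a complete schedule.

3

With 5 baristas and 11 worker-slots to fill, someone must work at least ⌈11/5⌉ = 3 shifts, so k ≥ 3.
k = 3 works: Wed evening→Yoon+Yilmaz, Thu morning→Yoon, Thu afternoon→Yoon, Thu evening→Ekwueme+Dubois, Fri morning→Ekwueme, Fri afternoon→Dubois+Yilmaz, Fri evening→Dubois, Sat morning→Ekwueme.
Loads: Ekwueme 3, Dubois 3, Yoon 3, Yilmaz 2, Reyes 0 — all ≤ 3.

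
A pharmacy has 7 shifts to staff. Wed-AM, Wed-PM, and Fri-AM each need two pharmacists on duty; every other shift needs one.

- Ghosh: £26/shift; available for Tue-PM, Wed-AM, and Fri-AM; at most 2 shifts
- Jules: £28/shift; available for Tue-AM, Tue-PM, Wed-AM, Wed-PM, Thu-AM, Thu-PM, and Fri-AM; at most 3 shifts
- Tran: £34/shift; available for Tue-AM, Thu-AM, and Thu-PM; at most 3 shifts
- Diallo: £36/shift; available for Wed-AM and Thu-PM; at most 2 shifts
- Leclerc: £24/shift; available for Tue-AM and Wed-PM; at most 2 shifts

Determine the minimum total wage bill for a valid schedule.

Wed-PM can only be covered by Jules and Leclerc, so that assignment is forced.
Fri-AM can only be covered by Ghosh and Jules, so that assignment is forced.
Picking the cheapest available pharmacist for each shift independently would cost £266, but that ignores the shift limits.
An optimal schedule: Tue-AM→Leclerc, Tue-PM→Ghosh, Wed-AM→Jules+Diallo, Wed-PM→Leclerc+Jules, Thu-AM→Tran, Thu-PM→Tran, Fri-AM→Ghosh+Jules.
Total: 24 + 26 + 28 + 36 + 24 + 28 + 34 + 34 + 26 + 28 = £288.

£288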